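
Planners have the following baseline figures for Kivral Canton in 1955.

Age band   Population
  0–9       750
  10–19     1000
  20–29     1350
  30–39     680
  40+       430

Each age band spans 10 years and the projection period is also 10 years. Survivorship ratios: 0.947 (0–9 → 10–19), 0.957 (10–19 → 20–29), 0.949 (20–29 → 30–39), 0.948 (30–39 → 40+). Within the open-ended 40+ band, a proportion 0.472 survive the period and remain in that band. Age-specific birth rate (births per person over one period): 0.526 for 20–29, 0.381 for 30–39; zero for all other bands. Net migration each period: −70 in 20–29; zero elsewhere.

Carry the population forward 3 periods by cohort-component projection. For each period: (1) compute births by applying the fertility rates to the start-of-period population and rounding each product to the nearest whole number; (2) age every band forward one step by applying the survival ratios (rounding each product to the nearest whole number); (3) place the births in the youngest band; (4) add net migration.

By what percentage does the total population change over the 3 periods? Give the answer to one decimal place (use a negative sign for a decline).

6.7

Period 1.
Births: 1350 × 0.526 = 710 ; 680 × 0.381 = 259 — total 969
10–19: 750 × 0.947 = 710
20–29: 1000 × 0.957 = 957
30–39: 1350 × 0.949 = 1281
40+: 680 × 0.948 + 430 × 0.472 = 645 + 203 = 848
Net migration: 20–29 − 70 → 887
Giving 969 / 710 / 887 / 1281 / 848.
Period 2.
Births: 887 × 0.526 = 467 ; 1281 × 0.381 = 488 — total 955
10–19: 969 × 0.947 = 918
20–29: 710 × 0.957 = 679
30–39: 887 × 0.949 = 842
40+: 1281 × 0.948 + 848 × 0.472 = 1214 + 400 = 1614
Net migration: 20–29 − 70 → 609
Giving 955 / 918 / 609 / 842 / 1614.
Period 3.
Births: 609 × 0.526 = 320 ; 842 × 0.381 = 321 — total 641
10–19: 955 × 0.947 = 904
20–29: 918 × 0.957 = 879
30–39: 609 × 0.949 = 578
40+: 842 × 0.948 + 1614 × 0.472 = 798 + 762 = 1560
Net migration: 20–29 − 70 → 809
Giving 641 / 904 / 809 / 578 / 1560.
Total: 4210 → 4492; change = 282; percentage change = 6.7%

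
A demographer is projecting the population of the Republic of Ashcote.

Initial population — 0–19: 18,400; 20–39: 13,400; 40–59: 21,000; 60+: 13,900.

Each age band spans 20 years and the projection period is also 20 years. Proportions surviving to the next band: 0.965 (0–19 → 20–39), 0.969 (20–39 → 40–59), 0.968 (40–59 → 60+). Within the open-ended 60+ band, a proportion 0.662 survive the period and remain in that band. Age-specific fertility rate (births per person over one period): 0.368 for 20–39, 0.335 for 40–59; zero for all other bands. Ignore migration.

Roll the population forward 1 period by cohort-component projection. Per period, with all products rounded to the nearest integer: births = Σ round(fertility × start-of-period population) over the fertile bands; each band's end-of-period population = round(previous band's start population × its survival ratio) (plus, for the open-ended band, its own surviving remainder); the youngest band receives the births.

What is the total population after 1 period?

72237

(Bands numbered youngest = 1 to oldest = 4.)
Period 1:
Births: 13400 * 0.368 = 4931  |  21000 * 0.335 = 7035 → 11966
Band 2: 18400 * 0.965 = 17756
Band 3: 13400 * 0.969 = 12985
Band 4: 21000 * 0.968 + 13900 * 0.662 = 20328 + 9202 = 29530
End of period: [11966, 17756, 12985, 29530]
Total after period 1: 11966 + 17756 + 12985 + 29530 = 72237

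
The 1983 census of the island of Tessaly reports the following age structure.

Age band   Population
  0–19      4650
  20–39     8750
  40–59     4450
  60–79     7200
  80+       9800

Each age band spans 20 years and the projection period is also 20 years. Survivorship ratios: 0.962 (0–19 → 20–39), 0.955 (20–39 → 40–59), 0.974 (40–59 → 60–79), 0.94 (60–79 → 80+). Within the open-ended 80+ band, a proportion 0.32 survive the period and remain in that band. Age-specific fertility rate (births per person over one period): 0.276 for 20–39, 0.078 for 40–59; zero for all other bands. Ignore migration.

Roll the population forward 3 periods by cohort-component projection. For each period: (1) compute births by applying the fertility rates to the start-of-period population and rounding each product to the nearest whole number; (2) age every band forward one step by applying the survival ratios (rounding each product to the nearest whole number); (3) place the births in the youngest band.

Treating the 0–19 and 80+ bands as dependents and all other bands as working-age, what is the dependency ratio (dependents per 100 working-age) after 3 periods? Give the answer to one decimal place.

Let group 1 be 0–19 through group 5 = 80+.
After projecting period 1:
Births: 8750 × 0.276 = 2415, 4450 × 0.078 = 347 → total 2762
Group 2: 4650 × 0.962 = 4473
Group 3: 8750 × 0.955 = 8356
Group 4: 4450 × 0.974 = 4334
Group 5: 7200 × 0.94 + 9800 × 0.32 = 6768 + 3136 = 9904
Giving 2762 / 4473 / 8356 / 4334 / 9904.
After projecting period 2:
Births: 4473 × 0.276 = 1235, 8356 × 0.078 = 652 → total 1887
Group 2: 2762 × 0.962 = 2657
Group 3: 4473 × 0.955 = 4272
Group 4: 8356 × 0.974 = 8139
Group 5: 4334 × 0.94 + 9904 × 0.32 = 4074 + 3169 = 7243
Giving 1887 / 2657 / 4272 / 8139 / 7243.
After projecting period 3:
Births: 2657 × 0.276 = 733, 4272 × 0.078 = 333 → total 1066
Group 2: 1887 × 0.962 = 1815
Group 3: 2657 × 0.955 = 2537
Group 4: 4272 × 0.974 = 4161
Group 5: 8139 × 0.94 + 7243 × 0.32 = 7651 + 2318 = 9969
Giving 1066 / 1815 / 2537 / 4161 / 9969.
Dependents (band 0–19 + band 80+) = 1066 + 9969 = 11035; working-age = 8513; ratio = 11035/8513 × 100 = 129.6

129.6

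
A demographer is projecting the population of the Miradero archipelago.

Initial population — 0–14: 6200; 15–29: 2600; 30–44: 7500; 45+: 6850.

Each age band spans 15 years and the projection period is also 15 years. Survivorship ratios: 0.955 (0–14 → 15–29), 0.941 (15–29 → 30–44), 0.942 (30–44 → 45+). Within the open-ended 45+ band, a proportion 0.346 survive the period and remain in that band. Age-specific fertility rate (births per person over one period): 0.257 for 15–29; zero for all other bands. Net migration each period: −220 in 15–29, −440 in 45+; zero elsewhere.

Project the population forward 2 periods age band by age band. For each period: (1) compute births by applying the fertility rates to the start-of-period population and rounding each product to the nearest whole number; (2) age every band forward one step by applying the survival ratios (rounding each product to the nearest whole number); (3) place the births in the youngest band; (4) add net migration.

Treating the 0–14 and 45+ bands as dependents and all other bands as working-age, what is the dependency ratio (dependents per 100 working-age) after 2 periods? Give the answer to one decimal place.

Numbering the groups 1..4 from youngest to oldest:
— Period 1 —
Births: 2600 * 0.257 = 668
Group 2: 6200 * 0.955 = 5921
Group 3: 2600 * 0.941 = 2447
Group 4: 7500 * 0.942 + 6850 * 0.346 = 7065 + 2370 = 9435
Net migration: Group 2 − 220 → 5701; Group 4 − 440 → 8995
→ [668, 5701, 2447, 8995]
— Period 2 —
Births: 5701 * 0.257 = 1465
Group 2: 668 * 0.955 = 638
Group 3: 5701 * 0.941 = 5365
Group 4: 2447 * 0.942 + 8995 * 0.346 = 2305 + 3112 = 5417
Net migration: Group 2 − 220 → 418; Group 4 − 440 → 4977
→ [1465, 418, 5365, 4977]
Dependents (band 0–14 + band 45+) = 1465 + 4977 = 6442; working-age = 5783; ratio = 6442/5783 × 100 = 111.4

111.4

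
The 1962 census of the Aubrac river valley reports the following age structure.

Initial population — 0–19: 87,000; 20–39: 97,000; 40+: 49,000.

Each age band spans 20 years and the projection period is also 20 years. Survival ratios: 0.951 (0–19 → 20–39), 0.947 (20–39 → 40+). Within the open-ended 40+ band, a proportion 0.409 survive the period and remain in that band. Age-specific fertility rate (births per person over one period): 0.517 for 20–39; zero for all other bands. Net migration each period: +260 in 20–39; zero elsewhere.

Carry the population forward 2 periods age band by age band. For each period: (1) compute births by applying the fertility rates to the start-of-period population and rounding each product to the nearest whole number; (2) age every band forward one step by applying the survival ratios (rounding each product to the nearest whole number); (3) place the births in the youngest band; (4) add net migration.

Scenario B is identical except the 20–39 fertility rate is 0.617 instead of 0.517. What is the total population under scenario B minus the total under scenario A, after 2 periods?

17524

Let group 1 be 0–19 through group 3 = 40+.
— Period 1 —
Births: 97000 × 0.517 = 50149
Group 2: 87000 × 0.951 = 82737
Group 3: 97000 × 0.947 + 49000 × 0.409 = 91859 + 20041 = 111900
Net migration: Group 2 + 260 → 82997
Giving 50149 / 82997 / 111900.
— Period 2 —
Births: 82997 × 0.517 = 42909
Group 2: 50149 × 0.951 = 47692
Group 3: 82997 × 0.947 + 111900 × 0.409 = 78598 + 45767 = 124365
Net migration: Group 2 + 260 → 47952
Giving 42909 / 47952 / 124365.
Scenario A total after 2 periods: 215226
Scenario B projection —
— Period 1 —
Births: 97000 × 0.617 = 59849
Group 2: 87000 × 0.951 = 82737
Group 3: 97000 × 0.947 + 49000 × 0.409 = 91859 + 20041 = 111900
Net migration: Group 2 + 260 → 82997
Giving 59849 / 82997 / 111900.
— Period 2 —
Births: 82997 × 0.617 = 51209
Group 2: 59849 × 0.951 = 56916
Group 3: 82997 × 0.947 + 111900 × 0.409 = 78598 + 45767 = 124365
Net migration: Group 2 + 260 → 57176
Giving 51209 / 57176 / 124365.
Scenario B total after 2 periods: 232750
Difference B − A = 232750 − 215226 = 17524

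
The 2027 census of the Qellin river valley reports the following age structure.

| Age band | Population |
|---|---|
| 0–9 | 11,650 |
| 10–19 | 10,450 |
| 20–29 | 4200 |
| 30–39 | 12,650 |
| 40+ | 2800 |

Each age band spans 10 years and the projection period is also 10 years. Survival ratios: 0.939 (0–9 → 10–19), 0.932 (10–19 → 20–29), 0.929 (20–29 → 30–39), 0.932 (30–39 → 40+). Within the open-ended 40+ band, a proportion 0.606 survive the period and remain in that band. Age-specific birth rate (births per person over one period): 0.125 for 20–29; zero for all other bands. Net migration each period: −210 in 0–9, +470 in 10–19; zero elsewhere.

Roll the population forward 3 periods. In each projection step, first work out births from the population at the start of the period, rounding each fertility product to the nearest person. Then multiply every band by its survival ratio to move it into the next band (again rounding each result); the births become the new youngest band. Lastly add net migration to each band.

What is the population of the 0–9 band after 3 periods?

1119

Let band 1 be 0–9 through band 5 = 40+.
Period 1:
Births: 4200 × 0.125 = 525
Band 2: 11650 × 0.939 = 10939
Band 3: 10450 × 0.932 = 9739
Band 4: 4200 × 0.929 = 3902
Band 5: 12650 × 0.932 + 2800 × 0.606 = 11790 + 1697 = 13487
Net migration: Band 1 − 210 → 315; Band 2 + 470 → 11409
→ [315, 11409, 9739, 3902, 13487]
Period 2:
Births: 9739 × 0.125 = 1217
Band 2: 315 × 0.939 = 296
Band 3: 11409 × 0.932 = 10633
Band 4: 9739 × 0.929 = 9048
Band 5: 3902 × 0.932 + 13487 × 0.606 = 3637 + 8173 = 11810
Net migration: Band 1 − 210 → 1007; Band 2 + 470 → 766
→ [1007, 766, 10633, 9048, 11810]
Period 3:
Births: 10633 × 0.125 = 1329
Band 2: 1007 × 0.939 = 946
Band 3: 766 × 0.932 = 714
Band 4: 10633 × 0.929 = 9878
Band 5: 9048 × 0.932 + 11810 × 0.606 = 8433 + 7157 = 15590
Net migration: Band 1 − 210 → 1119; Band 2 + 470 → 1416
→ [1119, 1416, 714, 9878, 15590]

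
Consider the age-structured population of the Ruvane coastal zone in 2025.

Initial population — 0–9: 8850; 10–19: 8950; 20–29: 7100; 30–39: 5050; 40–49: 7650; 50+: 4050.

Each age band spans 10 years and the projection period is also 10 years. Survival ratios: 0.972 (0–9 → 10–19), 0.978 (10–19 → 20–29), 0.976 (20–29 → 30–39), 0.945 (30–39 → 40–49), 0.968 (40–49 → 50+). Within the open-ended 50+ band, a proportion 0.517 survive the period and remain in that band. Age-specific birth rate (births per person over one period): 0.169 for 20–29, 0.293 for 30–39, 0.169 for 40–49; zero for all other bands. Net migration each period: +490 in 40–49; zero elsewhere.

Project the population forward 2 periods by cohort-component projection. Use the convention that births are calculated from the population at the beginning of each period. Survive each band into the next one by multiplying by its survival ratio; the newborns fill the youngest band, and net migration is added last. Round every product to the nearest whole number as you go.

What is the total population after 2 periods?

(Bands numbered youngest = 1 to oldest = 6.)
[period 1]
Births: 7100 * 0.169 = 1200  |  5050 * 0.293 = 1480  |  7650 * 0.169 = 1293 → 3973
Band 2: 8850 * 0.972 = 8602
Band 3: 8950 * 0.978 = 8753
Band 4: 7100 * 0.976 = 6930
Band 5: 5050 * 0.945 = 4772
Band 6: 7650 * 0.968 + 4050 * 0.517 = 7405 + 2094 = 9499
Net migration: Band 5 + 490 → 5262
End of period: [3973, 8602, 8753, 6930, 5262, 9499]
[period 2]
Births: 8753 * 0.169 = 1479  |  6930 * 0.293 = 2030  |  5262 * 0.169 = 889 → 4398
Band 2: 3973 * 0.972 = 3862
Band 3: 8602 * 0.978 = 8413
Band 4: 8753 * 0.976 = 8543
Band 5: 6930 * 0.945 = 6549
Band 6: 5262 * 0.968 + 9499 * 0.517 = 5094 + 4911 = 10005
Net migration: Band 5 + 490 → 7039
End of period: [4398, 3862, 8413, 8543, 7039, 10005]
Total after period 2: 4398 + 3862 + 8413 + 8543 + 7039 + 10005 = 42260

42260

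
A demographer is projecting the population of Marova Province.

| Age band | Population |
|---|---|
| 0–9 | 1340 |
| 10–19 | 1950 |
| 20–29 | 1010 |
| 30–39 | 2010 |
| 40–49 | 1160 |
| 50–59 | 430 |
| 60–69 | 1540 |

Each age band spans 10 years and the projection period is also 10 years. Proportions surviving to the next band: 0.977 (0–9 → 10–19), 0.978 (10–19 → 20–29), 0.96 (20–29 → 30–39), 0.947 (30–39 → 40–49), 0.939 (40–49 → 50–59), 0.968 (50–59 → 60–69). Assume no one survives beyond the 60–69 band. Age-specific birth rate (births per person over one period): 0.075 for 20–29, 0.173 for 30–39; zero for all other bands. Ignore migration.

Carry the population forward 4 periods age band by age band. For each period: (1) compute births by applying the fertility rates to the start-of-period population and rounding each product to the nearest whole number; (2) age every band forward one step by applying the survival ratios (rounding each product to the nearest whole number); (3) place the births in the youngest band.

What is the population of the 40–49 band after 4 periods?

Period 1:
Births: 1010 * 0.075 = 76 ; 2010 * 0.173 = 348 → total 424
10–19: 1340 * 0.977 = 1309
20–29: 1950 * 0.978 = 1907
30–39: 1010 * 0.96 = 970
40–49: 2010 * 0.947 = 1903
50–59: 1160 * 0.939 = 1089
60–69: 430 * 0.968 = 416
Population now: 0–9=424, 10–19=1309, 20–29=1907, 30–39=970, 40–49=1903, 50–59=1089, 60–69=416
Period 2:
Births: 1907 * 0.075 = 143 ; 970 * 0.173 = 168 → total 311
10–19: 424 * 0.977 = 414
20–29: 1309 * 0.978 = 1280
30–39: 1907 * 0.96 = 1831
40–49: 970 * 0.947 = 919
50–59: 1903 * 0.939 = 1787
60–69: 1089 * 0.968 = 1054
Population now: 0–9=311, 10–19=414, 20–29=1280, 30–39=1831, 40–49=919, 50–59=1787, 60–69=1054
Period 3:
Births: 1280 * 0.075 = 96 ; 1831 * 0.173 = 317 → total 413
10–19: 311 * 0.977 = 304
20–29: 414 * 0.978 = 405
30–39: 1280 * 0.96 = 1229
40–49: 1831 * 0.947 = 1734
50–59: 919 * 0.939 = 863
60–69: 1787 * 0.968 = 1730
Population now: 0–9=413, 10–19=304, 20–29=405, 30–39=1229, 40–49=1734, 50–59=863, 60–69=1730
Period 4:
Births: 405 * 0.075 = 30 ; 1229 * 0.173 = 213 → total 243
10–19: 413 * 0.977 = 404
20–29: 304 * 0.978 = 297
30–39: 405 * 0.96 = 389
40–49: 1229 * 0.947 = 1164
50–59: 1734 * 0.939 = 1628
60–69: 863 * 0.968 = 835
Population now: 0–9=243, 10–19=404, 20–29=297, 30–39=389, 40–49=1164, 50–59=1628, 60–69=835

1164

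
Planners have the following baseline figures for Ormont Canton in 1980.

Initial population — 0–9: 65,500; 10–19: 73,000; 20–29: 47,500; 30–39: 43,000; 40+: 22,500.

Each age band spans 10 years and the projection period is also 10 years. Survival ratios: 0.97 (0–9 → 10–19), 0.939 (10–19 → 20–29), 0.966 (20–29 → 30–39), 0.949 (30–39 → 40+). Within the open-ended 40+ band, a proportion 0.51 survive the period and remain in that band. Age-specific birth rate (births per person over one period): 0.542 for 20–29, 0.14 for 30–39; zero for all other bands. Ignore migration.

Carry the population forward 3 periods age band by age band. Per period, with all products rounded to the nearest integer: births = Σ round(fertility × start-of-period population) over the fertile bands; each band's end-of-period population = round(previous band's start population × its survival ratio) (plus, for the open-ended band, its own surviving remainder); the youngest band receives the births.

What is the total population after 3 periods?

Period 1.
Births: 47500 * 0.542 = 25745, 43000 * 0.14 = 6020 ⇒ total 31765
10–19: 65500 * 0.97 = 63535
20–29: 73000 * 0.939 = 68547
30–39: 47500 * 0.966 = 45885
40+: 43000 * 0.949 + 22500 * 0.51 = 40807 + 11475 = 52282
End of period: [31765, 63535, 68547, 45885, 52282]
Period 2.
Births: 68547 * 0.542 = 37152, 45885 * 0.14 = 6424 ⇒ total 43576
10–19: 31765 * 0.97 = 30812
20–29: 63535 * 0.939 = 59659
30–39: 68547 * 0.966 = 66216
40+: 45885 * 0.949 + 52282 * 0.51 = 43545 + 26664 = 70209
End of period: [43576, 30812, 59659, 66216, 70209]
Period 3.
Births: 59659 * 0.542 = 32335, 66216 * 0.14 = 9270 ⇒ total 41605
10–19: 43576 * 0.97 = 42269
20–29: 30812 * 0.939 = 28932
30–39: 59659 * 0.966 = 57631
40+: 66216 * 0.949 + 70209 * 0.51 = 62839 + 35807 = 98646
End of period: [41605, 42269, 28932, 57631, 98646]
Total after period 3: 41605 + 42269 + 28932 + 57631 + 98646 = 269083

269083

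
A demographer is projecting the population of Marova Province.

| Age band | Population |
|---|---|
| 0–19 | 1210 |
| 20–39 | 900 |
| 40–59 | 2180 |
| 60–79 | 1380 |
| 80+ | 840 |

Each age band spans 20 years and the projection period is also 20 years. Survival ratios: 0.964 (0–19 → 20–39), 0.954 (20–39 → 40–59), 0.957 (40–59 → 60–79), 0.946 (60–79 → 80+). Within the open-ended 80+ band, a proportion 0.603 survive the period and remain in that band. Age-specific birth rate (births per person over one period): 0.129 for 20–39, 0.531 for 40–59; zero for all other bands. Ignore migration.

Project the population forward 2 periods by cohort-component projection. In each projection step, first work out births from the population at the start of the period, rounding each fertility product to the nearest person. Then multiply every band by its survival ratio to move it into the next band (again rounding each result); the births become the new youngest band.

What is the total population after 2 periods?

6834

[period 1]
Births: 900 × 0.129 = 116 ; 2180 × 0.531 = 1158 — total 1274
20–39: 1210 × 0.964 = 1166
40–59: 900 × 0.954 = 859
60–79: 2180 × 0.957 = 2086
80+: 1380 × 0.946 + 840 × 0.603 = 1305 + 507 = 1812
Population now: 0–19=1274, 20–39=1166, 40–59=859, 60–79=2086, 80+=1812
[period 2]
Births: 1166 × 0.129 = 150 ; 859 × 0.531 = 456 — total 606
20–39: 1274 × 0.964 = 1228
40–59: 1166 × 0.954 = 1112
60–79: 859 × 0.957 = 822
80+: 2086 × 0.946 + 1812 × 0.603 = 1973 + 1093 = 3066
Population now: 0–19=606, 20–39=1228, 40–59=1112, 60–79=822, 80+=3066
Total after period 2: 606 + 1228 + 1112 + 822 + 3066 = 6834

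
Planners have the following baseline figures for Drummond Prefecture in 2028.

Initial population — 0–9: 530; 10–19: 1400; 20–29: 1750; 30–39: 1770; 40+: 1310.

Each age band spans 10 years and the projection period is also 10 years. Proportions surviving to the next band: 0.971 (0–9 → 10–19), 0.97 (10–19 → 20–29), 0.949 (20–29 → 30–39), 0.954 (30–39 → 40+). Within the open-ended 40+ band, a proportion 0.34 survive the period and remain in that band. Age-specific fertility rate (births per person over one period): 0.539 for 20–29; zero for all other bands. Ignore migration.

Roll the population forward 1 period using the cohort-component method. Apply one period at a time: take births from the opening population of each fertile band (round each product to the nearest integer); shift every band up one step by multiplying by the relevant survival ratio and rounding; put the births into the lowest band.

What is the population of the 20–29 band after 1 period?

Call the bands 1 to 5, youngest first.
— Period 1 —
Births: 1750 × 0.539 = 943
Band 2: 530 × 0.971 = 515
Band 3: 1400 × 0.97 = 1358
Band 4: 1750 × 0.949 = 1661
Band 5: 1770 × 0.954 + 1310 × 0.34 = 1689 + 445 = 2134
→ [943, 515, 1358, 1661, 2134]

1358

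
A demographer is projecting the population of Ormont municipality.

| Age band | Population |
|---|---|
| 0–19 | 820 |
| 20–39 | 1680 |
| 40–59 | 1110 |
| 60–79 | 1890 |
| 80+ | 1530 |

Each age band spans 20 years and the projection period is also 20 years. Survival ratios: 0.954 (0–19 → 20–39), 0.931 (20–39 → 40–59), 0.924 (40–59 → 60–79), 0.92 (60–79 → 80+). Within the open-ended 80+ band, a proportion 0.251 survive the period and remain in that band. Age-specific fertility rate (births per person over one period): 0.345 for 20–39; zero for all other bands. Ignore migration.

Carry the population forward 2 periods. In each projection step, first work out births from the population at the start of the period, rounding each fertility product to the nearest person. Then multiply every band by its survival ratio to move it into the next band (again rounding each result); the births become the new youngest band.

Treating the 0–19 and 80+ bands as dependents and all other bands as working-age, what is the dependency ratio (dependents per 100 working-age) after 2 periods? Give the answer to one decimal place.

[period 1]
Births: 1680 * 0.345 = 580
20–39: 820 * 0.954 = 782
40–59: 1680 * 0.931 = 1564
60–79: 1110 * 0.924 = 1026
80+: 1890 * 0.92 + 1530 * 0.251 = 1739 + 384 = 2123
End of period: [580, 782, 1564, 1026, 2123]
[period 2]
Births: 782 * 0.345 = 270
20–39: 580 * 0.954 = 553
40–59: 782 * 0.931 = 728
60–79: 1564 * 0.924 = 1445
80+: 1026 * 0.92 + 2123 * 0.251 = 944 + 533 = 1477
End of period: [270, 553, 728, 1445, 1477]
Dependents (band 0–19 + band 80+) = 270 + 1477 = 1747; working-age = 2726; ratio = 1747/2726 × 100 = 64.1

64.1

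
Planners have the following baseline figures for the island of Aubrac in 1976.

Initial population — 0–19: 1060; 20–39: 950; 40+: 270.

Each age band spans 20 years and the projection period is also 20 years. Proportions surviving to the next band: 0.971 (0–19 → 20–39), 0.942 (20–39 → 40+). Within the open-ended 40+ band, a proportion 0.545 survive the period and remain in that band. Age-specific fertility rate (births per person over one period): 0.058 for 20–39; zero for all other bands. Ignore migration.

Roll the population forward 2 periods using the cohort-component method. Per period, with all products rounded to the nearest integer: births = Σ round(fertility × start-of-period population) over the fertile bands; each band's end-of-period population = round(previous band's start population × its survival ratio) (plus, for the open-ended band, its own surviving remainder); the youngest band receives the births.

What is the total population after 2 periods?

After projecting period 1:
Births: 950 × 0.058 = 55
20–39: 1060 × 0.971 = 1029
40+: 950 × 0.942 + 270 × 0.545 = 895 + 147 = 1042
End of period: [55, 1029, 1042]
After projecting period 2:
Births: 1029 × 0.058 = 60
20–39: 55 × 0.971 = 53
40+: 1029 × 0.942 + 1042 × 0.545 = 969 + 568 = 1537
End of period: [60, 53, 1537]
Total after period 2: 60 + 53 + 1537 = 1650

1650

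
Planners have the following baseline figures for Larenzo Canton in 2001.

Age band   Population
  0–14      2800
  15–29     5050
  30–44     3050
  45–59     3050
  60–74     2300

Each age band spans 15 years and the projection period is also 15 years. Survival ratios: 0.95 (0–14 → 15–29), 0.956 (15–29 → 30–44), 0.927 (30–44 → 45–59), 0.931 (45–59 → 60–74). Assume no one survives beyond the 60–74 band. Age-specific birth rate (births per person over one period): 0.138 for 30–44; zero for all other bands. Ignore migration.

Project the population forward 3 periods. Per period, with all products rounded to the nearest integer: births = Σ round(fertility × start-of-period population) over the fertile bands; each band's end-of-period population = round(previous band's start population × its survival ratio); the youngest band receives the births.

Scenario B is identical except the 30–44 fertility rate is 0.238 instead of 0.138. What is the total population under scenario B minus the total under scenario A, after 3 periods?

After projecting period 1:
Births: 3050 × 0.138 = 421
15–29: 2800 × 0.95 = 2660
30–44: 5050 × 0.956 = 4828
45–59: 3050 × 0.927 = 2827
60–74: 3050 × 0.931 = 2840
End of period: [421, 2660, 4828, 2827, 2840]
After projecting period 2:
Births: 4828 × 0.138 = 666
15–29: 421 × 0.95 = 400
30–44: 2660 × 0.956 = 2543
45–59: 4828 × 0.927 = 4476
60–74: 2827 × 0.931 = 2632
End of period: [666, 400, 2543, 4476, 2632]
After projecting period 3:
Births: 2543 × 0.138 = 351
15–29: 666 × 0.95 = 633
30–44: 400 × 0.956 = 382
45–59: 2543 × 0.927 = 2357
60–74: 4476 × 0.931 = 4167
End of period: [351, 633, 382, 2357, 4167]
Scenario A total after 3 periods: 7890
Scenario B projection —
After projecting period 1:
Births: 3050 × 0.238 = 726
15–29: 2800 × 0.95 = 2660
30–44: 5050 × 0.956 = 4828
45–59: 3050 × 0.927 = 2827
60–74: 3050 × 0.931 = 2840
End of period: [726, 2660, 4828, 2827, 2840]
After projecting period 2:
Births: 4828 × 0.238 = 1149
15–29: 726 × 0.95 = 690
30–44: 2660 × 0.956 = 2543
45–59: 4828 × 0.927 = 4476
60–74: 2827 × 0.931 = 2632
End of period: [1149, 690, 2543, 4476, 2632]
After projecting period 3:
Births: 2543 × 0.238 = 605
15–29: 1149 × 0.95 = 1092
30–44: 690 × 0.956 = 660
45–59: 2543 × 0.927 = 2357
60–74: 4476 × 0.931 = 4167
End of period: [605, 1092, 660, 2357, 4167]
Scenario B total after 3 periods: 8881
Difference B − A = 8881 − 7890 = 991

991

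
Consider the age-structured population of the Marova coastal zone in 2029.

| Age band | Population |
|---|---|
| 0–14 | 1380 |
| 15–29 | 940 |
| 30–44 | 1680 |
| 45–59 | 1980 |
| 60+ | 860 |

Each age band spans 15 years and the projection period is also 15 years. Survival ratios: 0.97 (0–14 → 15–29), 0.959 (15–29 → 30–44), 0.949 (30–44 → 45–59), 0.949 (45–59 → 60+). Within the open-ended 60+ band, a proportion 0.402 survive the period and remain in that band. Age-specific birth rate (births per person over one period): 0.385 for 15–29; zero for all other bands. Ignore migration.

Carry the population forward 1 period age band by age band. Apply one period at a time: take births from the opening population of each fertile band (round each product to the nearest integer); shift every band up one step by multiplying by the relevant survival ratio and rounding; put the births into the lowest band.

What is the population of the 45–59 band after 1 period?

(Groups numbered youngest = 1 to oldest = 5.)
Period 1:
Births: 940 × 0.385 = 362
Group 2: 1380 × 0.97 = 1339
Group 3: 940 × 0.959 = 901
Group 4: 1680 × 0.949 = 1594
Group 5: 1980 × 0.949 + 860 × 0.402 = 1879 + 346 = 2225
Population now: 0–14=362, 15–29=1339, 30–44=901, 45–59=1594, 60+=2225

1594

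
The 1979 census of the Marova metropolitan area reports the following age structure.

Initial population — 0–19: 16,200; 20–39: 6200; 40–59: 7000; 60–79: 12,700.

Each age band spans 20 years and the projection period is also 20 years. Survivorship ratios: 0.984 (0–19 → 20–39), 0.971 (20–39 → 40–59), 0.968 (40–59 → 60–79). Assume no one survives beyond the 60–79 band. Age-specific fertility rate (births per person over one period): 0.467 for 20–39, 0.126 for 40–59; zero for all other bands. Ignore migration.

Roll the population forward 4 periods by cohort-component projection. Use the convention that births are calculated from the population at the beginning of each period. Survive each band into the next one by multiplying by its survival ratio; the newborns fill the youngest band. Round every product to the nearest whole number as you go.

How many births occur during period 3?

3686

(Bands numbered youngest = 1 to oldest = 4.)
Period 1:
Births: 6200 × 0.467 = 2895, 7000 × 0.126 = 882 → total 3777
Band 2: 16200 × 0.984 = 15941
Band 3: 6200 × 0.971 = 6020
Band 4: 7000 × 0.968 = 6776
Giving 3777 / 15941 / 6020 / 6776.
Period 2:
Births: 15941 × 0.467 = 7444, 6020 × 0.126 = 759 → total 8203
Band 2: 3777 × 0.984 = 3717
Band 3: 15941 × 0.971 = 15479
Band 4: 6020 × 0.968 = 5827
Giving 8203 / 3717 / 15479 / 5827.
Period 3:
Births: 3717 × 0.467 = 1736, 15479 × 0.126 = 1950 → total 3686
Band 2: 8203 × 0.984 = 8072
Band 3: 3717 × 0.971 = 3609
Band 4: 15479 × 0.968 = 14984
Giving 3686 / 8072 / 3609 / 14984.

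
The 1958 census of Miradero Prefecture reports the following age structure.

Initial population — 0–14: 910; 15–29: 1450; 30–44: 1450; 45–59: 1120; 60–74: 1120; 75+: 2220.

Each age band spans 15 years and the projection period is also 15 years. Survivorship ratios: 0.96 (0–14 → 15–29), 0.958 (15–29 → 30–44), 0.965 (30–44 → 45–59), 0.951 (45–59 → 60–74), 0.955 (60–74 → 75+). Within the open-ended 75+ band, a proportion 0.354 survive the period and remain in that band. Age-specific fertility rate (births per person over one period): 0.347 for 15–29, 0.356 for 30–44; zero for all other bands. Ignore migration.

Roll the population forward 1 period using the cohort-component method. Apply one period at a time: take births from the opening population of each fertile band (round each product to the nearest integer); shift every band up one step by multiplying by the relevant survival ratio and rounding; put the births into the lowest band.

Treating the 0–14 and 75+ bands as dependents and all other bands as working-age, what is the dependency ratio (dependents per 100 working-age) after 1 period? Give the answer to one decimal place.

60.8

Numbering the bands 1..6 from youngest to oldest:
Period 1.
Births: 1450 * 0.347 = 503  |  1450 * 0.356 = 516 → 1019
Band 2: 910 * 0.96 = 874
Band 3: 1450 * 0.958 = 1389
Band 4: 1450 * 0.965 = 1399
Band 5: 1120 * 0.951 = 1065
Band 6: 1120 * 0.955 + 2220 * 0.354 = 1070 + 786 = 1856
Population now: 0–14=1019, 15–29=874, 30–44=1389, 45–59=1399, 60–74=1065, 75+=1856
Dependents (band 0–14 + band 75+) = 1019 + 1856 = 2875; working-age = 4727; ratio = 2875/4727 × 100 = 60.8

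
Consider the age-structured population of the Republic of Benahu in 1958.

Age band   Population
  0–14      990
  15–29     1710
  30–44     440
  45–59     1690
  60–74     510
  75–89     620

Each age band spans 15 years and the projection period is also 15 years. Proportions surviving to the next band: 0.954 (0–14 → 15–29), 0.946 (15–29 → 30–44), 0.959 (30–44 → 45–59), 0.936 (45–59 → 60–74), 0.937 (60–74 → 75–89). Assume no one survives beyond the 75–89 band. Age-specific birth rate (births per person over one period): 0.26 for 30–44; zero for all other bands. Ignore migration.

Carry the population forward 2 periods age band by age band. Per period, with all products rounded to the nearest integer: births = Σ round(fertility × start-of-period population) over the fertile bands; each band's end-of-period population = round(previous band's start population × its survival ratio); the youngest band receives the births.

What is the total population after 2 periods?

Numbering the bands 1..6 from youngest to oldest:
— Period 1 —
Births: 440 × 0.26 = 114
Band 2: 990 × 0.954 = 944
Band 3: 1710 × 0.946 = 1618
Band 4: 440 × 0.959 = 422
Band 5: 1690 × 0.936 = 1582
Band 6: 510 × 0.937 = 478
→ [114, 944, 1618, 422, 1582, 478]
— Period 2 —
Births: 1618 × 0.26 = 421
Band 2: 114 × 0.954 = 109
Band 3: 944 × 0.946 = 893
Band 4: 1618 × 0.959 = 1552
Band 5: 422 × 0.936 = 395
Band 6: 1582 × 0.937 = 1482
→ [421, 109, 893, 1552, 395, 1482]
Total after period 2: 421 + 109 + 893 + 1552 + 395 + 1482 = 4852

4852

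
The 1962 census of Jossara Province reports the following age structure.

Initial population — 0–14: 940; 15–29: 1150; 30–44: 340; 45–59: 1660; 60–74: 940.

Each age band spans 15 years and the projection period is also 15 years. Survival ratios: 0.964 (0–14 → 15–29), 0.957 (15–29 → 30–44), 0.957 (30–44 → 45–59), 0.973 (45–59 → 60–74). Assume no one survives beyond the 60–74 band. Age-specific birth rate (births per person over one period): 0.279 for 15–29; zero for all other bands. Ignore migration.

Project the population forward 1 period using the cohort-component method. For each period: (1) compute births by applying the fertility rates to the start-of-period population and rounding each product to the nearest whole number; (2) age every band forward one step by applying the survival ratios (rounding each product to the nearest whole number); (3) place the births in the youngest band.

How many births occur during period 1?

(Groups numbered youngest = 1 to oldest = 5.)
After projecting period 1:
Births: 1150 × 0.279 = 321
Group 2: 940 × 0.964 = 906
Group 3: 1150 × 0.957 = 1101
Group 4: 340 × 0.957 = 325
Group 5: 1660 × 0.973 = 1615
Giving 321 / 906 / 1101 / 325 / 1615.

321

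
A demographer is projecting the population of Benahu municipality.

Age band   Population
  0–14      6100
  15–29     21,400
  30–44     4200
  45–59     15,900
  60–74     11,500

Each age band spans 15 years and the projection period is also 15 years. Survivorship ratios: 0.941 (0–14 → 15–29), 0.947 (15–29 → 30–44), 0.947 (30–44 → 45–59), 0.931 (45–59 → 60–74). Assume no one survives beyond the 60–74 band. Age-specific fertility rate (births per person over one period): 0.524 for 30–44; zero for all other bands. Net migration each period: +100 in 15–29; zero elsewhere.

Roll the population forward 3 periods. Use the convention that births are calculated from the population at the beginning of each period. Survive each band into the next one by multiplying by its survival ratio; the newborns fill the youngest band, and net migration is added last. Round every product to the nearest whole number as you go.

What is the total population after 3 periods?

[period 1]
Births: 4200 * 0.524 = 2201
15–29: 6100 * 0.941 = 5740
30–44: 21400 * 0.947 = 20266
45–59: 4200 * 0.947 = 3977
60–74: 15900 * 0.931 = 14803
Net migration: 15–29 + 100 → 5840
→ [2201, 5840, 20266, 3977, 14803]
[period 2]
Births: 20266 * 0.524 = 10619
15–29: 2201 * 0.941 = 2071
30–44: 5840 * 0.947 = 5530
45–59: 20266 * 0.947 = 19192
60–74: 3977 * 0.931 = 3703
Net migration: 15–29 + 100 → 2171
→ [10619, 2171, 5530, 19192, 3703]
[period 3]
Births: 5530 * 0.524 = 2898
15–29: 10619 * 0.941 = 9992
30–44: 2171 * 0.947 = 2056
45–59: 5530 * 0.947 = 5237
60–74: 19192 * 0.931 = 17868
Net migration: 15–29 + 100 → 10092
→ [2898, 10092, 2056, 5237, 17868]
Total after period 3: 2898 + 10092 + 2056 + 5237 + 17868 = 38151

38151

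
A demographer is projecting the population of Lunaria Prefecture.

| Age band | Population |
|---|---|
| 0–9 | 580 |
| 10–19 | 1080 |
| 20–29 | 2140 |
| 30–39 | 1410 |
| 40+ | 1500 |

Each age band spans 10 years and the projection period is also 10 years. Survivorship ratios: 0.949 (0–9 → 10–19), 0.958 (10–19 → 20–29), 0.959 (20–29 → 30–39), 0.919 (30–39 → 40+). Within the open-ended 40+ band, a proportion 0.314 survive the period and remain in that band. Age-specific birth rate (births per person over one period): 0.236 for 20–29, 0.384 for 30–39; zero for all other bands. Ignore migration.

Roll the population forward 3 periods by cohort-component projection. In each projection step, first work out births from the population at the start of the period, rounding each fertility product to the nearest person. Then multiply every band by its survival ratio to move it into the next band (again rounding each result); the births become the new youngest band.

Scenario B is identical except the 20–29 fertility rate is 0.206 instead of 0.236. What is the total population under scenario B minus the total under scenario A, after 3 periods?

-102

Let group 1 be 0–9 through group 5 = 40+.
[period 1]
Births: 2140 × 0.236 = 505  |  1410 × 0.384 = 541 — total 1046
Group 2: 580 × 0.949 = 550
Group 3: 1080 × 0.958 = 1035
Group 4: 2140 × 0.959 = 2052
Group 5: 1410 × 0.919 + 1500 × 0.314 = 1296 + 471 = 1767
Population now: 0–9=1046, 10–19=550, 20–29=1035, 30–39=2052, 40+=1767
[period 2]
Births: 1035 × 0.236 = 244  |  2052 × 0.384 = 788 — total 1032
Group 2: 1046 × 0.949 = 993
Group 3: 550 × 0.958 = 527
Group 4: 1035 × 0.959 = 993
Group 5: 2052 × 0.919 + 1767 × 0.314 = 1886 + 555 = 2441
Population now: 0–9=1032, 10–19=993, 20–29=527, 30–39=993, 40+=2441
[period 3]
Births: 527 × 0.236 = 124  |  993 × 0.384 = 381 — total 505
Group 2: 1032 × 0.949 = 979
Group 3: 993 × 0.958 = 951
Group 4: 527 × 0.959 = 505
Group 5: 993 × 0.919 + 2441 × 0.314 = 913 + 766 = 1679
Population now: 0–9=505, 10–19=979, 20–29=951, 30–39=505, 40+=1679
Scenario A total after 3 periods: 4619
Scenario B projection —
[period 1]
Births: 2140 × 0.206 = 441  |  1410 × 0.384 = 541 — total 982
Group 2: 580 × 0.949 = 550
Group 3: 1080 × 0.958 = 1035
Group 4: 2140 × 0.959 = 2052
Group 5: 1410 × 0.919 + 1500 × 0.314 = 1296 + 471 = 1767
Population now: 0–9=982, 10–19=550, 20–29=1035, 30–39=2052, 40+=1767
[period 2]
Births: 1035 × 0.206 = 213  |  2052 × 0.384 = 788 — total 1001
Group 2: 982 × 0.949 = 932
Group 3: 550 × 0.958 = 527
Group 4: 1035 × 0.959 = 993
Group 5: 2052 × 0.919 + 1767 × 0.314 = 1886 + 555 = 2441
Population now: 0–9=1001, 10–19=932, 20–29=527, 30–39=993, 40+=2441
[period 3]
Births: 527 × 0.206 = 109  |  993 × 0.384 = 381 — total 490
Group 2: 1001 × 0.949 = 950
Group 3: 932 × 0.958 = 893
Group 4: 527 × 0.959 = 505
Group 5: 993 × 0.919 + 2441 × 0.314 = 913 + 766 = 1679
Population now: 0–9=490, 10–19=950, 20–29=893, 30–39=505, 40+=1679
Scenario B total after 3 periods: 4517
Difference B − A = 4517 − 4619 = -102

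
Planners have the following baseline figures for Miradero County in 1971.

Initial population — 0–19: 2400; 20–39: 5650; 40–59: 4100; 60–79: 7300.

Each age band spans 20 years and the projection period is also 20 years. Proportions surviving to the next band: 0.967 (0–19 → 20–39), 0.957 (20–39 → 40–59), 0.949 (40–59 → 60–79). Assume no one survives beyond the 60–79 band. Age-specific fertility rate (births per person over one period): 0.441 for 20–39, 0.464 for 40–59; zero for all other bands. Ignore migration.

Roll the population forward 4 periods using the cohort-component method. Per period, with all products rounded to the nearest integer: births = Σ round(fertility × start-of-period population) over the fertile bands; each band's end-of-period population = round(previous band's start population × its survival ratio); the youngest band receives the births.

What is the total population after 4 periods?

13330

Let group 1 be 0–19 through group 4 = 60–79.
Period 1.
Births: 5650 * 0.441 = 2492, 4100 * 0.464 = 1902 — total 4394
Group 2: 2400 * 0.967 = 2321
Group 3: 5650 * 0.957 = 5407
Group 4: 4100 * 0.949 = 3891
Population now: 0–19=4394, 20–39=2321, 40–59=5407, 60–79=3891
Period 2.
Births: 2321 * 0.441 = 1024, 5407 * 0.464 = 2509 — total 3533
Group 2: 4394 * 0.967 = 4249
Group 3: 2321 * 0.957 = 2221
Group 4: 5407 * 0.949 = 5131
Population now: 0–19=3533, 20–39=4249, 40–59=2221, 60–79=5131
Period 3.
Births: 4249 * 0.441 = 1874, 2221 * 0.464 = 1031 — total 2905
Group 2: 3533 * 0.967 = 3416
Group 3: 4249 * 0.957 = 4066
Group 4: 2221 * 0.949 = 2108
Population now: 0–19=2905, 20–39=3416, 40–59=4066, 60–79=2108
Period 4.
Births: 3416 * 0.441 = 1506, 4066 * 0.464 = 1887 — total 3393
Group 2: 2905 * 0.967 = 2809
Group 3: 3416 * 0.957 = 3269
Group 4: 4066 * 0.949 = 3859
Population now: 0–19=3393, 20–39=2809, 40–59=3269, 60–79=3859
Total after period 4: 3393 + 2809 + 3269 + 3859 = 13330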